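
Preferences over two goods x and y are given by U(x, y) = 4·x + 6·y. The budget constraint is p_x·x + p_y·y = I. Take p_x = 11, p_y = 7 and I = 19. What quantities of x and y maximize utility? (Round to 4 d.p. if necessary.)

Linear utility — the consumer picks whichever good has higher MU/price: 4/11 = 0.3636 vs 6/7 = 0.8571.
y gives more utility per dollar, so spend all income on y: y* = I/p_y, x* = 0.
Numerically: x* = 0, y* = 2.7143.

x* = 0, y* = 2.7143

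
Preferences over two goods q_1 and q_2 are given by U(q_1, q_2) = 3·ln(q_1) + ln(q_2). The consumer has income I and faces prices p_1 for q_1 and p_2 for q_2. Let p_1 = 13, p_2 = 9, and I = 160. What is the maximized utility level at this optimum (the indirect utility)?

MU_q_1/MU_q_2 = (3·q_2)/(q_1); tangency sets this equal to p_1/p_2.
So 3·p_2·q_2 = p_1·q_1; combined with the budget, a share 0.75 of income goes to q_1.
Demand: q_1*(p_1,p_2,I) = 0.75·I/p_1 and q_2* = 0.25·I/p_2.
At p_1=13, p_2=9, I=160: q_1* = 0.75·160/13 = 9.2308, q_2* = 4.4444.
Utility at the optimum: U(9.2308, 4.4444) = 8.1593.

V = 8.1593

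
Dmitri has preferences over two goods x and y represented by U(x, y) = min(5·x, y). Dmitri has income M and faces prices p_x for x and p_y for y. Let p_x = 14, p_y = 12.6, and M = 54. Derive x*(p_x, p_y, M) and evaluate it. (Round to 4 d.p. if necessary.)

x* = 0.7013

With perfect complements, no substitution: consume in ratio x:y = 1:5.
Budget: p_x·x + p_y·5·x = M, so (p_x + 5·p_y)·x = M.
Demand: x*(p_x,p_y,M) = M/(p_x + 5·p_y), y* = 5·M/(p_x + 5·p_y).
Here 14 + 5·12.6 = 77, giving x* = 0.7013.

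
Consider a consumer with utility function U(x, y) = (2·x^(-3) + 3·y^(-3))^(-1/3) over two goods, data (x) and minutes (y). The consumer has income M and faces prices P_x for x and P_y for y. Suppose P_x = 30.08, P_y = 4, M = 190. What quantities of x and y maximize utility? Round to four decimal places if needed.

MRS = MU_x/MU_y = (2/3)·(y/x)^(4). Set equal to P_x/P_y.
Solve for the ratio: y/x = [(3/2)·P_x/P_y]^(0.25).
Substitute y = (y/x)·x into the budget: x* = M/(P_x + P_y·(y/x)).
Numerically y/x = 1.83264, so x* = 190/(30.08 + 4·1.83264) = 5.0788 and y* = 1.83264·5.0788 = 9.3076.

x* = 5.0788, y* = 9.3076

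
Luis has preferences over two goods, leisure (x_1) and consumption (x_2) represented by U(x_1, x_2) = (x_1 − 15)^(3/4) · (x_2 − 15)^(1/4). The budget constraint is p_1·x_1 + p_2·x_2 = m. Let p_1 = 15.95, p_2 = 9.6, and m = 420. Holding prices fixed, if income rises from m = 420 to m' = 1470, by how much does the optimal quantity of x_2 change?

Δx_2* = 27.3438

MRS = 3·(x_2−15)/(x_1−15). Tangency with p_1/p_2 gives x_2−15 = (1/3)·(p_1/p_2)·(x_1−15).
Substituting into the budget: x_1* = 15 + 0.75·(m − 15·p_1 − 15·p_2)/p_1, and x_2* = 15 + 0.25·(…)/p_2.
Discretionary income = 420 − 15·15.95 − 15·9.6 = 36.75; x_2* = 15 + 0.25·36.75/9.6 = 15.957.
At m' = 1470: x_2* = 43.3008. Change: 43.3008 − 15.957 = 27.3438.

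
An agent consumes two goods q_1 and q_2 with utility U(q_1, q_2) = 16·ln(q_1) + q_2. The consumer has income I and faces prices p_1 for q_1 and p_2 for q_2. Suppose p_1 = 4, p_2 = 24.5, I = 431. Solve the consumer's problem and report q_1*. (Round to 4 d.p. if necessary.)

q_1* = 98

MU_q_1 = 16/q_1, MU_q_2 = 1. Tangency: 16/q_1 = p_1/p_2.
So q_1*(p_1,p_2) = 16·p_2/p_1, independent of income; and q_2* = (I − 16·p_2)/p_2.
At the given prices: q_1* = 16·24.5/4 = 98.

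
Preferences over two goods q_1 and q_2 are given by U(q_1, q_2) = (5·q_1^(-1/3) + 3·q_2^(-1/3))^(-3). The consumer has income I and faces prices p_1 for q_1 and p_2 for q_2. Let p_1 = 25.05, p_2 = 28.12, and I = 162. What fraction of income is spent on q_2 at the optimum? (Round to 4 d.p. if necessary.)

MU_q_1 ∝ 5·q_1^(-4/3), MU_q_2 ∝ 3·q_2^(-4/3), so MRS = (5/3)·(q_2/q_1)^(4/3) = p_1/p_2.
Solve for the ratio: q_2/q_1 = [(3/5)·p_1/p_2]^(0.75).
Substitute q_2 = (q_2/q_1)·q_1 into the budget: q_1* = I/(p_1 + p_2·(q_2/q_1)).
Numerically q_2/q_1 = 0.625112, so q_1* = 162/(25.05 + 28.12·0.625112) = 3.8003 and q_2* = 0.625112·3.8003 = 2.3756.
Expenditure on q_2: 28.12·2.3756 = 66.8023; share = 0.4124.

share on q_2 = 0.4124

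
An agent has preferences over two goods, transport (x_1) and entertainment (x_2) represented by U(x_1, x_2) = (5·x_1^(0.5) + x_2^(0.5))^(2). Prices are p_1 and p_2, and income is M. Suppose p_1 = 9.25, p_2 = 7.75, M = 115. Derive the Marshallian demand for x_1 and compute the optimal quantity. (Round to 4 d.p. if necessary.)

x_1* = 11.8659

From the CES first-order condition, 5·(x_2/x_1)^(0.5) = p_1/p_2.
Hence x_2/x_1 = ((1/5)·p_1/p_2)^(1/(0.5)), i.e. raised to the 2 power.
With the ratio pinned down, the budget gives x_1* = M/(p_1 + p_2·(x_2/x_1)) and x_2* = (x_2/x_1)·x_1*.
Numerically x_2/x_1 = 0.056982, so x_1* = 115/(9.25 + 7.75·0.056982) = 11.8659.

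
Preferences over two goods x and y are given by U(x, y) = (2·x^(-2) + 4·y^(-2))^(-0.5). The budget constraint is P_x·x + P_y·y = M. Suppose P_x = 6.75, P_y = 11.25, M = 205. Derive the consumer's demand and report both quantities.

Substitute y = (y/x)·x into the budget: x* = M/(P_x + P_y·(y/x)).
Numerically y/x = 1.062659, so x* = 205/(6.75 + 11.25·1.062659) = 10.9597 and y* = 1.062659·10.9597 = 11.6464.

x* = 10.9597, y* = 11.6464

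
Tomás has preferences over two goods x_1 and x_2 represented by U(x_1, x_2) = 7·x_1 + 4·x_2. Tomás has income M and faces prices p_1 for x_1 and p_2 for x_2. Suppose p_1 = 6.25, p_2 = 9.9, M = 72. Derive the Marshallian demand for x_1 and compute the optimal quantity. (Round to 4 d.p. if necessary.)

x_1 gives more utility per dollar, so spend all income on x_1: x_1* = M/p_1, x_2* = 0.
Numerically: x_1* = 11.52, x_2* = 0.

x_1* = 11.52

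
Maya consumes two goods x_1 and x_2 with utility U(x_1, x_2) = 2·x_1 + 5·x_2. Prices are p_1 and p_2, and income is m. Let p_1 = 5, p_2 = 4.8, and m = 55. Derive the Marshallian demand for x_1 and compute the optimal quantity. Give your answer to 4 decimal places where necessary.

x_1* = 0

Linear utility — the consumer picks whichever good has higher MU/price: 2/5 = 0.4 vs 5/4.8 = 1.0417.
x_2 gives more utility per dollar, so spend all income on x_2: x_2* = m/p_2, x_1* = 0.
Numerically: x_1* = 0, x_2* = 11.4583.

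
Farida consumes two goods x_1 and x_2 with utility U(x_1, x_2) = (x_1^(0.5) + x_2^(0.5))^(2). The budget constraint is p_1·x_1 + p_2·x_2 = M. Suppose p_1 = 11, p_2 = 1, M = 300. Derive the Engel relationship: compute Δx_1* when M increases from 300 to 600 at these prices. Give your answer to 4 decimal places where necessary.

Δx_1* = 2.2727

From the CES first-order condition, (x_2/x_1)^(0.5) = p_1/p_2.
Solve for the ratio: x_2/x_1 = [p_1/p_2]^(2).
Substitute x_2 = (x_2/x_1)·x_1 into the budget: x_1* = M/(p_1 + p_2·(x_2/x_1)).
Numerically x_2/x_1 = 121, so x_1* = 300/(11 + 1·121) = 2.2727.
At M' = 600: x_1* = 4.5455. Change: 4.5455 − 2.2727 = 2.2727.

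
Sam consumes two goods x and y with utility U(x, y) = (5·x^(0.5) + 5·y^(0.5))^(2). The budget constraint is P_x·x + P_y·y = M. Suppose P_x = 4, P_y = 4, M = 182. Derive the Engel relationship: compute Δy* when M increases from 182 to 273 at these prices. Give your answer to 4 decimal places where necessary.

MU_x ∝ 5·x^(-0.5), MU_y ∝ 5·y^(-0.5), so MRS = (y/x)^(0.5) = P_x/P_y.
Solve for the ratio: y/x = [P_x/P_y]^(2).
Substitute y = (y/x)·x into the budget: x* = M/(P_x + P_y·(y/x)).
Numerically y/x = 1, so x* = 182/(4 + 4·1) = 22.75 and y* = 1·22.75 = 22.75.
At M' = 273: y* = 34.125. Change: 34.125 − 22.75 = 11.375.

Δy* = 11.375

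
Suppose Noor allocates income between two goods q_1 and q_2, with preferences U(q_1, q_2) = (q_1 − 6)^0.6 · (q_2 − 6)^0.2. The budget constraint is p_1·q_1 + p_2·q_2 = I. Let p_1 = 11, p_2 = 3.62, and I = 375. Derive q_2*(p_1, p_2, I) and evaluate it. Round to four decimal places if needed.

This is Cobb-Douglas in (q_1−6, q_2−6): tangency gives 0.6·p_2·(q_2−6) = 0.2·p_1·(q_1−6).
After buying the subsistence bundle (6, 6), a share 0.75 of the remaining income goes to q_1: q_1* = 6 + 0.75·(I − 6p_1 − 6p_2)/p_1.
Discretionary income = 375 − 6·11 − 6·3.62 = 287.28; q_2* = 6 + 0.25·287.28/3.62 = 25.8398.

q_2* = 25.8398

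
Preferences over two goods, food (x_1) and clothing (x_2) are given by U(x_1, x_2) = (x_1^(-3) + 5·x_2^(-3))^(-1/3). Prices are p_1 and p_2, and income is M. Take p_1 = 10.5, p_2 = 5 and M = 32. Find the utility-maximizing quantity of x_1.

MRS = MU_x_1/MU_x_2 = (1/5)·(x_2/x_1)^(4). Set equal to p_1/p_2.
Hence x_2/x_1 = (5·p_1/p_2)^(1/(4)), i.e. raised to the 0.25 power.
Substitute x_2 = (x_2/x_1)·x_1 into the budget: x_1* = M/(p_1 + p_2·(x_2/x_1)).
Numerically x_2/x_1 = 1.800103, so x_1* = 32/(10.5 + 5·1.800103) = 1.641.

x_1* = 1.641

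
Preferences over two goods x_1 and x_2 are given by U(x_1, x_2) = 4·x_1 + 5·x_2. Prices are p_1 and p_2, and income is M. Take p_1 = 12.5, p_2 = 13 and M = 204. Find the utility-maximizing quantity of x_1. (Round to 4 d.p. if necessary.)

x_1* = 0

Perfect substitutes: compare marginal utility per dollar. 4/p_1 vs 5/p_2 → 0.32 vs 0.3846.
x_2 gives more utility per dollar, so spend all income on x_2: x_2* = M/p_2, x_1* = 0.
Numerically: x_1* = 0, x_2* = 15.6923.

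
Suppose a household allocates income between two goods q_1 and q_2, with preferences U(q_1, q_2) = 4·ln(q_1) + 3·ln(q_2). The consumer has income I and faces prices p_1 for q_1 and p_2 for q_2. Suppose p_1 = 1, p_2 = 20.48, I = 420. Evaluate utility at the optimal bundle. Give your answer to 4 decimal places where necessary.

V = 28.4431

Tangency: MRS = (4/3)·q_2/q_1 = p_1/p_2.
Rearranging, p_2·q_2 = (3/4)·p_1·q_1. Substituting into the budget gives p_1·q_1·(1 + (3/4)) = I.
Demand: q_1*(p_1,p_2,I) = 4/7·I/p_1 and q_2* = 3/7·I/p_2.
At p_1=1, p_2=20.48, I=420: q_1* = 4/7·420/1 = 240, q_2* = 8.7891.
Utility at the optimum: U(240, 8.7891) = 28.4431.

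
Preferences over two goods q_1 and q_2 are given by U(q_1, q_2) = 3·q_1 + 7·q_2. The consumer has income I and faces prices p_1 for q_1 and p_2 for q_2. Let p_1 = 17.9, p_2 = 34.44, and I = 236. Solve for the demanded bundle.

Perfect substitutes: compare marginal utility per dollar. 3/p_1 vs 7/p_2 → 0.1676 vs 0.2033.
q_2 gives more utility per dollar, so spend all income on q_2: q_2* = I/p_2, q_1* = 0.
Numerically: q_1* = 0, q_2* = 6.8525.

q_1* = 0, q_2* = 6.8525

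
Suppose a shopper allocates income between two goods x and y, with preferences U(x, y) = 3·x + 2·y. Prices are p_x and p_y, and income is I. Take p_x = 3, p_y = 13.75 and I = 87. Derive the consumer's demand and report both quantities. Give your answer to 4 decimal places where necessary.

x* = 29, y* = 0

Perfect substitutes: compare marginal utility per dollar. 3/p_x vs 2/p_y → 1 vs 0.1455.
x gives more utility per dollar, so spend all income on x: x* = I/p_x, y* = 0.
Numerically: x* = 29, y* = 0.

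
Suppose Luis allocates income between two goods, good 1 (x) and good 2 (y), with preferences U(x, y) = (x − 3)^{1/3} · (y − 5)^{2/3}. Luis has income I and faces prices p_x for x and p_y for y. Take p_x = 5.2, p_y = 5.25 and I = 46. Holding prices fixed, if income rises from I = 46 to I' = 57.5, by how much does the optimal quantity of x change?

Discretionary income = 46 − 3·5.2 − 5·5.25 = 4.15; x* = 3 + 1/3·4.15/5.2 = 3.266.
At I' = 57.5: x* = 4.0032. Change: 4.0032 − 3.266 = 0.7372.

Δx* = 0.7372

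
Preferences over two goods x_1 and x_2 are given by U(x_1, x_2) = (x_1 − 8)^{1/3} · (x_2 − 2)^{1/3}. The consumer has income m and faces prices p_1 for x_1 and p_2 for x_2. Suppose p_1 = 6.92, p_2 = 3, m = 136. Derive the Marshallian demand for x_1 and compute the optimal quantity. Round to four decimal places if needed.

x_1* = 13.3931

MRS = (x_2−2)/(x_1−8). Tangency with p_1/p_2 gives x_2−2 = (p_1/p_2)·(x_1−8).
Substituting into the budget: x_1* = 8 + 0.5·(m − 8·p_1 − 2·p_2)/p_1, and x_2* = 2 + 0.5·(…)/p_2.
Discretionary income = 136 − 8·6.92 − 2·3 = 74.64; x_1* = 8 + 0.5·74.64/6.92 = 13.3931.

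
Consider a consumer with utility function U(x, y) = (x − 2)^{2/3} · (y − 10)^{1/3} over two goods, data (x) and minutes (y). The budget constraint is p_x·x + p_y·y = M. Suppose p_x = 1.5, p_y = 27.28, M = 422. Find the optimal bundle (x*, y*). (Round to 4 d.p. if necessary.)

MRS = 2·(y−10)/(x−2). Tangency with p_x/p_y gives y−10 = (1/2)·(p_x/p_y)·(x−2).
After buying the subsistence bundle (2, 10), a share 2/3 of the remaining income goes to x: x* = 2 + 2/3·(M − 2p_x − 10p_y)/p_x.
Discretionary income = 422 − 2·1.5 − 10·27.28 = 146.2; x* = 2 + 2/3·146.2/1.5 = 66.9778; y* = 10 + 1/3·146.2/27.28 = 11.7864.

x* = 66.9778, y* = 11.7864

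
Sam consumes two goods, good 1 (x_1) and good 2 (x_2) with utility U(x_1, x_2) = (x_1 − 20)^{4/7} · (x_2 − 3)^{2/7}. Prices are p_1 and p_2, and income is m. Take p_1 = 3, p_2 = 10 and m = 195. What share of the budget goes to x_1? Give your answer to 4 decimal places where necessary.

share on x_1 = 0.6667

After buying the subsistence bundle (20, 3), a share 2/3 of the remaining income goes to x_1: x_1* = 20 + 2/3·(m − 20p_1 − 3p_2)/p_1.
Discretionary income = 195 − 20·3 − 3·10 = 105; x_1* = 20 + 2/3·105/3 = 43.3333; x_2* = 3 + 1/3·105/10 = 6.5.
Expenditure on x_1: 3·43.3333 = 130; share = 0.6667.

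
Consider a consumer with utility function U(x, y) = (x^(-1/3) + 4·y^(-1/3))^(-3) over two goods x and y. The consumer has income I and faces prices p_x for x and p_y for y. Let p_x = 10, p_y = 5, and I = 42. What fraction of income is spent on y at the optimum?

share on y = 0.704

MU_x ∝ x^(-4/3), MU_y ∝ 4·y^(-4/3), so MRS = (1/4)·(y/x)^(4/3) = p_x/p_y.
Solve for the ratio: y/x = [4·p_x/p_y]^(0.75).
Substitute y = (y/x)·x into the budget: x* = I/(p_x + p_y·(y/x)).
Numerically y/x = 4.756828, so x* = 42/(10 + 5·4.756828) = 1.2432 and y* = 4.756828·1.2432 = 5.9136.
Expenditure on y: 5·5.9136 = 29.5681; share = 0.704.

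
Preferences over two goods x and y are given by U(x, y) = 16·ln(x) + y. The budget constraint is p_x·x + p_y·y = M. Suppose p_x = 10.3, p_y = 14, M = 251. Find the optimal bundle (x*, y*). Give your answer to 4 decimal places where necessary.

x* = 21.7476, y* = 1.9286

Set MRS = p_x/p_y: (16/x)/1 = p_x/p_y.
So x*(p_x,p_y) = 16·p_y/p_x, independent of income; and y* = (M − 16·p_y)/p_y.
At the given prices: x* = 16·14/10.3 = 21.7476, and y* = 1.9286.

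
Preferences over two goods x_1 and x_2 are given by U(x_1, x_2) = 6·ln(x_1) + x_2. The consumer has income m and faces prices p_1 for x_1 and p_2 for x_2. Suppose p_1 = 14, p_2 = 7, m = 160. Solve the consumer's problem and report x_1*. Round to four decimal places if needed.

x_1* = 3

MU_x_1 = 6/x_1, MU_x_2 = 1. Tangency: 6/x_1 = p_1/p_2.
So x_1*(p_1,p_2) = 6·p_2/p_1, independent of income; and x_2* = (m − 6·p_2)/p_2.
At the given prices: x_1* = 6·7/14 = 3.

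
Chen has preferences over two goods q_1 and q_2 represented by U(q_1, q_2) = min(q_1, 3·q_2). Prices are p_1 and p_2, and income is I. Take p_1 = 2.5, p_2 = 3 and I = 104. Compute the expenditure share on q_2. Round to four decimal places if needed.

Demand: q_1*(p_1,p_2,I) = 3·I/(3·p_1 + p_2), q_2* = I/(3·p_1 + p_2).
Here 3·2.5 + 3 = 10.5, giving q_1* = 29.7143 and q_2* = 9.9048.
Expenditure on q_2: 3·9.9048 = 29.7143; share = 0.2857.

share on q_2 = 0.2857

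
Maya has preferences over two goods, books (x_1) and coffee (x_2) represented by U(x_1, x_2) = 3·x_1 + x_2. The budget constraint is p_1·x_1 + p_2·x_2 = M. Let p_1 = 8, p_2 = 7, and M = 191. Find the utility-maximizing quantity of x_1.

Perfect substitutes: compare marginal utility per dollar. 3/p_1 vs 1/p_2 → 0.375 vs 0.1429.
x_1 gives more utility per dollar, so spend all income on x_1: x_1* = M/p_1, x_2* = 0.
Numerically: x_1* = 23.875, x_2* = 0.

x_1* = 23.875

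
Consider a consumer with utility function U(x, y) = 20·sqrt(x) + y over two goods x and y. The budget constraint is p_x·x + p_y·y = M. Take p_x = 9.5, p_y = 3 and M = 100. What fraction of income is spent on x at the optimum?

MU_x = 10/√x, MU_y = 1. Tangency: 10/√x = p_x/p_y.
Thus x* = (10·p_y/p_x)² — independent of M — with the rest of income spent on y.
Plugging in: x* = (10·3/9.5)² = 9.9723, y* = 1.7544.
Expenditure on x: 9.5·9.9723 = 94.7368; share = 0.9474.

share on x = 0.9474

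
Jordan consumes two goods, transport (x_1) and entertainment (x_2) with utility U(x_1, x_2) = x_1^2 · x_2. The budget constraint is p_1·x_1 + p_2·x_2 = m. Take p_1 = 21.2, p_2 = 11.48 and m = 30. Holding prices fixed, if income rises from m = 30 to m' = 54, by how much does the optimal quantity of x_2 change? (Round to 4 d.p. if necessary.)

Δx_2* = 0.6969

MU_x_1/MU_x_2 = (2·x_2)/(x_1); tangency sets this equal to p_1/p_2.
So 2·p_2·x_2 = p_1·x_1; combined with the budget, a share 2/3 of income goes to x_1.
Demand: x_1*(p_1,p_2,m) = 2/3·m/p_1 and x_2* = 1/3·m/p_2.
At p_1=21.2, p_2=11.48, m=30: x_2* = 1/3·30/11.48 = 0.8711.
At m' = 54: x_2* = 1.5679. Change: 1.5679 − 0.8711 = 0.6969.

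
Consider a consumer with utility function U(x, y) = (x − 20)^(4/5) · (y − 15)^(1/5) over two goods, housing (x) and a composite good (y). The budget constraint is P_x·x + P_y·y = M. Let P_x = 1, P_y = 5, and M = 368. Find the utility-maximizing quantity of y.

Discretionary income = 368 − 20·1 − 15·5 = 273; y* = 15 + 0.2·273/5 = 25.92.

y* = 25.92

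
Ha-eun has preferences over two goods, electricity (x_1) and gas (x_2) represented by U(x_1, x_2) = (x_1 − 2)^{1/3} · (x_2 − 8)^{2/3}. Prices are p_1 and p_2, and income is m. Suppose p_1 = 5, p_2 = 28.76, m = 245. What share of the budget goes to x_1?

share on x_1 = 0.0475

MRS = (1/2)·(x_2−8)/(x_1−2). Tangency with p_1/p_2 gives x_2−8 = 2·(p_1/p_2)·(x_1−2).
Substituting into the budget: x_1* = 2 + 1/3·(m − 2·p_1 − 8·p_2)/p_1, and x_2* = 8 + 2/3·(…)/p_2.
Discretionary income = 245 − 2·5 − 8·28.76 = 4.92; x_1* = 2 + 1/3·4.92/5 = 2.328; x_2* = 8 + 2/3·4.92/28.76 = 8.114.
Expenditure on x_1: 5·2.328 = 11.64; share = 0.0475.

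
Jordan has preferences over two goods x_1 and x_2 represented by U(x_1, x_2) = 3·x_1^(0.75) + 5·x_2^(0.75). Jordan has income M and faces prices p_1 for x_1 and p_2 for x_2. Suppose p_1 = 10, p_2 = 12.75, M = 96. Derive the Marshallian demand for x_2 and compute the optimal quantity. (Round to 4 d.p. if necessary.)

MRS = MU_x_1/MU_x_2 = (3/5)·(x_2/x_1)^(0.25). Set equal to p_1/p_2.
Solve for the ratio: x_2/x_1 = [(5/3)·p_1/p_2]^(4).
Substitute x_2 = (x_2/x_1)·x_1 into the budget: x_1* = M/(p_1 + p_2·(x_2/x_1)).
Numerically x_2/x_1 = 2.919808, so x_1* = 96/(10 + 12.75·2.919808) = 2.0327 and x_2* = 2.919808·2.0327 = 5.9351.

x_2* = 5.9351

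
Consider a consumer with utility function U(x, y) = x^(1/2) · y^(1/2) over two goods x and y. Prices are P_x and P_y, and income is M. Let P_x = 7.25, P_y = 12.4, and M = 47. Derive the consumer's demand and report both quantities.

x* = 3.2414, y* = 1.8952

The MRS is y/x. Set MRS = P_x/P_y.
Rearranging, P_y·y = P_x·x. Substituting into the budget gives P_x·x·(1 + 1) = M.
Demand: x*(P_x,P_y,M) = 0.5·M/P_x and y* = 0.5·M/P_y.
At P_x=7.25, P_y=12.4, M=47: x* = 0.5·47/7.25 = 3.2414, y* = 1.8952.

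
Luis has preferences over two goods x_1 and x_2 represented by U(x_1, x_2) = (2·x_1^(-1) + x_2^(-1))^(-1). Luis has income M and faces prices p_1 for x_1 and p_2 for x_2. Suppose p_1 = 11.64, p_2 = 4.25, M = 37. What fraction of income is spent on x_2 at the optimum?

share on x_2 = 0.2994

MU_x_1 ∝ 2·x_1^(-2), MU_x_2 ∝ x_2^(-2), so MRS = 2·(x_2/x_1)^(2) = p_1/p_2.
Hence x_2/x_1 = ((1/2)·p_1/p_2)^(1/(2)), i.e. raised to the 0.5 power.
With the ratio pinned down, the budget gives x_1* = M/(p_1 + p_2·(x_2/x_1)) and x_2* = (x_2/x_1)·x_1*.
Numerically x_2/x_1 = 1.170219, so x_1* = 37/(11.64 + 4.25·1.170219) = 2.2271 and x_2* = 1.170219·2.2271 = 2.6062.
Expenditure on x_2: 4.25·2.6062 = 11.0764; share = 0.2994.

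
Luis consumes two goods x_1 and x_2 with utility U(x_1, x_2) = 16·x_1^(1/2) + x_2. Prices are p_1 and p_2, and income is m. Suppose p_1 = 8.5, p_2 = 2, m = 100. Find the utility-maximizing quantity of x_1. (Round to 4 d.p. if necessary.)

Utility is quasi-linear in x_2; the FOC for x_1 is 8/√x_1 = p_1/p_2.
Thus x_1* = (8·p_2/p_1)² — independent of m — with the rest of income spent on x_2.
Plugging in: x_1* = (8·2/8.5)² = 3.5433.

x_1* = 3.5433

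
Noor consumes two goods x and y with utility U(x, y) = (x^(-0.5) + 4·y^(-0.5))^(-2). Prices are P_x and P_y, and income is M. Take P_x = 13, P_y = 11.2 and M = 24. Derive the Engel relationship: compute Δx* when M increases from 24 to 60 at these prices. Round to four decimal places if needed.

Δx* = 0.815

MU_x ∝ x^(-1.5), MU_y ∝ 4·y^(-1.5), so MRS = (1/4)·(y/x)^(1.5) = P_x/P_y.
Hence y/x = (4·P_x/P_y)^(1/(1.5)), i.e. raised to the 2/3 power.
Substitute y = (y/x)·x into the budget: x* = M/(P_x + P_y·(y/x)).
Numerically y/x = 2.783066, so x* = 24/(13 + 11.2·2.783066) = 0.5434.
At M' = 60: x* = 1.3584. Change: 1.3584 − 0.5434 = 0.815.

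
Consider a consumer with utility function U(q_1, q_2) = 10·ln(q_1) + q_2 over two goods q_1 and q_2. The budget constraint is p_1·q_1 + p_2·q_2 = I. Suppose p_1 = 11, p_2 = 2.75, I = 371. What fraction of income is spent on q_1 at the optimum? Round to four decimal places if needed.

MU_q_1 = 10/q_1, MU_q_2 = 1. Tangency: 10/q_1 = p_1/p_2.
So q_1*(p_1,p_2) = 10·p_2/p_1, independent of income; and q_2* = (I − 10·p_2)/p_2.
At the given prices: q_1* = 10·2.75/11 = 2.5, and q_2* = 124.9091.
Expenditure on q_1: 11·2.5 = 27.5; share = 0.0741.

share on q_1 = 0.0741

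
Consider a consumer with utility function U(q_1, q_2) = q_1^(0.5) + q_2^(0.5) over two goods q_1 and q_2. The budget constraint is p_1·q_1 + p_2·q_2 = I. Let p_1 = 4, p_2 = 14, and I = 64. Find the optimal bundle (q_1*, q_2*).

q_1* = 12.4444, q_2* = 1.0159

MRS = MU_q_1/MU_q_2 = (q_2/q_1)^(0.5). Set equal to p_1/p_2.
Solve for the ratio: q_2/q_1 = [p_1/p_2]^(2).
With the ratio pinned down, the budget gives q_1* = I/(p_1 + p_2·(q_2/q_1)) and q_2* = (q_2/q_1)·q_1*.
Numerically q_2/q_1 = 0.081633, so q_1* = 64/(4 + 14·0.081633) = 12.4444 and q_2* = 0.081633·12.4444 = 1.0159.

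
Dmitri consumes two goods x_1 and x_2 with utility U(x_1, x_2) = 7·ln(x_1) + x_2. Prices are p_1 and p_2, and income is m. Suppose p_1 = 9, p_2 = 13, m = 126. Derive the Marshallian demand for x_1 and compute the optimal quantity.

x_1* = 10.1111

MU_x_1 = 7/x_1, MU_x_2 = 1. Tangency: 7/x_1 = p_1/p_2.
So x_1*(p_1,p_2) = 7·p_2/p_1, independent of income; and x_2* = (m − 7·p_2)/p_2.
At the given prices: x_1* = 7·13/9 = 10.1111.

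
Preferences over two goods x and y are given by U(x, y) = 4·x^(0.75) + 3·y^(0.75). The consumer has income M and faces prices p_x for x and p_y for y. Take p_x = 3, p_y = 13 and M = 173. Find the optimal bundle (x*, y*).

Substitute y = (y/x)·x into the budget: x* = M/(p_x + p_y·(y/x)).
Numerically y/x = 0.000897, so x* = 173/(3 + 13·0.000897) = 57.4433 and y* = 0.000897·57.4433 = 0.0515.

x* = 57.4433, y* = 0.0515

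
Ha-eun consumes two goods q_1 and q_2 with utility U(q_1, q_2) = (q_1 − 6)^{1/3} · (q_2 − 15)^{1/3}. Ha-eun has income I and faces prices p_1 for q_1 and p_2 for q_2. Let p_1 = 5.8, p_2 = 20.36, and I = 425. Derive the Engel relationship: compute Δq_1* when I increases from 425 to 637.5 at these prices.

Let q_1' = q_1−6, q_2' = q_2−15. MRS = q_2'/q_1' = p_1/p_2.
After buying the subsistence bundle (6, 15), a share 0.5 of the remaining income goes to q_1: q_1* = 6 + 0.5·(I − 6p_1 − 15p_2)/p_1.
Discretionary income = 425 − 6·5.8 − 15·20.36 = 84.8; q_1* = 6 + 0.5·84.8/5.8 = 13.3103.
At I' = 637.5: q_1* = 31.6293. Change: 31.6293 − 13.3103 = 18.319.

Δq_1* = 18.319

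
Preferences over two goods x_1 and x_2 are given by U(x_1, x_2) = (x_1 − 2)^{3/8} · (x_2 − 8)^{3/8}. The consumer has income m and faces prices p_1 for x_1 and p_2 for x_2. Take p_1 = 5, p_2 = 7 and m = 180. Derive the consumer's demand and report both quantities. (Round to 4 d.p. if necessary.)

Let x_1' = x_1−2, x_2' = x_2−8. MRS = x_2'/x_1' = p_1/p_2.
After buying the subsistence bundle (2, 8), a share 0.5 of the remaining income goes to x_1: x_1* = 2 + 0.5·(m − 2p_1 − 8p_2)/p_1.
Discretionary income = 180 − 2·5 − 8·7 = 114; x_1* = 2 + 0.5·114/5 = 13.4; x_2* = 8 + 0.5·114/7 = 16.1429.

x_1* = 13.4, x_2* = 16.1429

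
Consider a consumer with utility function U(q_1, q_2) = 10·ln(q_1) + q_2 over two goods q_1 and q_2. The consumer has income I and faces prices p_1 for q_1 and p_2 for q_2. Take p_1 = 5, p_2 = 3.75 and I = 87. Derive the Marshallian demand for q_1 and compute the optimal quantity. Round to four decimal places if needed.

Set MRS = p_1/p_2: (10/q_1)/1 = p_1/p_2.
So q_1*(p_1,p_2) = 10·p_2/p_1, independent of income; and q_2* = (I − 10·p_2)/p_2.
At the given prices: q_1* = 10·3.75/5 = 7.5.

q_1* = 7.5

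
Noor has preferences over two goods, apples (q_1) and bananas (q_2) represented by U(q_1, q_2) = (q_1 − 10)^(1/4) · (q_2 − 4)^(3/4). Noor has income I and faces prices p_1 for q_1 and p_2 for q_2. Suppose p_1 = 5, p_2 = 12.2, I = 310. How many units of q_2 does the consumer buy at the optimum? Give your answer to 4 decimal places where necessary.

q_2* = 16.9836

This is Cobb-Douglas in (q_1−10, q_2−4): tangency gives 0.25·p_2·(q_2−4) = 0.75·p_1·(q_1−10).
Substituting into the budget: q_1* = 10 + 0.25·(I − 10·p_1 − 4·p_2)/p_1, and q_2* = 4 + 0.75·(…)/p_2.
Discretionary income = 310 − 10·5 − 4·12.2 = 211.2; q_2* = 4 + 0.75·211.2/12.2 = 16.9836.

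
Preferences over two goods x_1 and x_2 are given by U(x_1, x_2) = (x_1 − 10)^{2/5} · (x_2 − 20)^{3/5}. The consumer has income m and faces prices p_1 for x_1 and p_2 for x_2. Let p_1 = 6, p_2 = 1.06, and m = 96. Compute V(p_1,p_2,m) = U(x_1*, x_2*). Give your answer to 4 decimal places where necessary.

V = 3.5607

Substituting into the budget: x_1* = 10 + 0.4·(m − 10·p_1 − 20·p_2)/p_1, and x_2* = 20 + 0.6·(…)/p_2.
Discretionary income = 96 − 10·6 − 20·1.06 = 14.8; x_1* = 10 + 0.4·14.8/6 = 10.9867; x_2* = 20 + 0.6·14.8/1.06 = 28.3774.
Utility at the optimum: U(10.9867, 28.3774) = 3.5607.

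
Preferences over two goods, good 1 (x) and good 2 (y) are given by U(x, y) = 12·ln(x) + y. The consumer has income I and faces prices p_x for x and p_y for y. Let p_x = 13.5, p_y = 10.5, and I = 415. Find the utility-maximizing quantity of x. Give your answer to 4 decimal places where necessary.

x* = 9.3333

Set MRS = p_x/p_y: (12/x)/1 = p_x/p_y.
So x*(p_x,p_y) = 12·p_y/p_x, independent of income; and y* = (I − 12·p_y)/p_y.
At the given prices: x* = 12·10.5/13.5 = 9.3333.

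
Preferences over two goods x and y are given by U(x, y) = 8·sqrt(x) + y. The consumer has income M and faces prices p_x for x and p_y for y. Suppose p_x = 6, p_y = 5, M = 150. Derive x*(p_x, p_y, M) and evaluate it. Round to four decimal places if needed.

Set MRS = p_x/p_y: 4·x^(−1/2) = p_x/p_y.
Solve: √x = 4·p_y/p_x, so x*(p_x,p_y) = (4·p_y/p_x)², and y* = (M − p_x·x*)/p_y.
Plugging in: x* = (4·5/6)² = 11.1111.

x* = 11.1111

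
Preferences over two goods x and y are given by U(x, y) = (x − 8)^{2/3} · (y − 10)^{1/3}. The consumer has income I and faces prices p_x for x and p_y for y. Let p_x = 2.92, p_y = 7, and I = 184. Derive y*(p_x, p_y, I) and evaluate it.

This is Cobb-Douglas in (x−8, y−10): tangency gives 2/3·p_y·(y−10) = 1/3·p_x·(x−8).
After buying the subsistence bundle (8, 10), a share 2/3 of the remaining income goes to x: x* = 8 + 2/3·(I − 8p_x − 10p_y)/p_x.
Discretionary income = 184 − 8·2.92 − 10·7 = 90.64; y* = 10 + 1/3·90.64/7 = 14.3162.

y* = 14.3162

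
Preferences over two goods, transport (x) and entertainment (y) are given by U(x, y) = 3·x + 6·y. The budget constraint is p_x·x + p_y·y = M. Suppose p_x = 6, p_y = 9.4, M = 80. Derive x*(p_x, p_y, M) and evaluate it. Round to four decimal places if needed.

x* = 0

Perfect substitutes: compare marginal utility per dollar. 3/p_x vs 6/p_y → 0.5 vs 0.6383.
y gives more utility per dollar, so spend all income on y: y* = M/p_y, x* = 0.
Numerically: x* = 0, y* = 8.5106.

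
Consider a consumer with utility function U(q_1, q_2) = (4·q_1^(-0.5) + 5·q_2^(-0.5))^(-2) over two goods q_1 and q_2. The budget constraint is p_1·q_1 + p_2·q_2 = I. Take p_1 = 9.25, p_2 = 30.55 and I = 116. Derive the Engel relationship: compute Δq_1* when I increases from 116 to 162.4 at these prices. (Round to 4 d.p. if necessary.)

Δq_1* = 1.8387

MU_q_1 ∝ 4·q_1^(-1.5), MU_q_2 ∝ 5·q_2^(-1.5), so MRS = (4/5)·(q_2/q_1)^(1.5) = p_1/p_2.
Solve for the ratio: q_2/q_1 = [(5/4)·p_1/p_2]^(2/3).
Substitute q_2 = (q_2/q_1)·q_1 into the budget: q_1* = I/(p_1 + p_2·(q_2/q_1)).
Numerically q_2/q_1 = 0.523231, so q_1* = 116/(9.25 + 30.55·0.523231) = 4.5968.
At I' = 162.4: q_1* = 6.4356. Change: 6.4356 − 4.5968 = 1.8387.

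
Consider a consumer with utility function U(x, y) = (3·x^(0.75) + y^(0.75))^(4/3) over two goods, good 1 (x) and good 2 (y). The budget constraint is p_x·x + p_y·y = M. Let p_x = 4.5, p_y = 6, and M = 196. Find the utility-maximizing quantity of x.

x* = 43.3299

MU_x ∝ 3·x^(-0.25), MU_y ∝ y^(-0.25), so MRS = 3·(y/x)^(0.25) = p_x/p_y.
Hence y/x = ((1/3)·p_x/p_y)^(1/(0.25)), i.e. raised to the 4 power.
Substitute y = (y/x)·x into the budget: x* = M/(p_x + p_y·(y/x)).
Numerically y/x = 0.003906, so x* = 196/(4.5 + 6·0.003906) = 43.3299.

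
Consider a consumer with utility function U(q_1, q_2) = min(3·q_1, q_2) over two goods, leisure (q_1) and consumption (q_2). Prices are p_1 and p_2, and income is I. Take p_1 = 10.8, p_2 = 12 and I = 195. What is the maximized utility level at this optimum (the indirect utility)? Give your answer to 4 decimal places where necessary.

Demand: q_1*(p_1,p_2,I) = I/(p_1 + 3·p_2), q_2* = 3·I/(p_1 + 3·p_2).
Here 10.8 + 3·12 = 46.8, giving q_1* = 4.1667 and q_2* = 12.5.
Utility at the optimum: U(4.1667, 12.5) = 12.5.

V = 12.5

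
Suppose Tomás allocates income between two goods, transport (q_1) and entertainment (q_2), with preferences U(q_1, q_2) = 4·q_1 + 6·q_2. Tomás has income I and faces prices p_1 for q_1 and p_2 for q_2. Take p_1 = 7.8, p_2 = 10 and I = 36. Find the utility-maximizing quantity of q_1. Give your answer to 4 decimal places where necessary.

Linear utility — the consumer picks whichever good has higher MU/price: 4/7.8 = 0.5128 vs 6/10 = 0.6.
q_2 gives more utility per dollar, so spend all income on q_2: q_2* = I/p_2, q_1* = 0.
Numerically: q_1* = 0, q_2* = 3.6.

q_1* = 0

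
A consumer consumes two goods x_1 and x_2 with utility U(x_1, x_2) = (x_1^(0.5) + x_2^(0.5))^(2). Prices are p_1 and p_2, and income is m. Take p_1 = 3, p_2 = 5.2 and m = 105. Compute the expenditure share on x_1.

share on x_1 = 0.6341

MU_x_1 ∝ x_1^(-0.5), MU_x_2 ∝ x_2^(-0.5), so MRS = (x_2/x_1)^(0.5) = p_1/p_2.
Solve for the ratio: x_2/x_1 = [p_1/p_2]^(2).
With the ratio pinned down, the budget gives x_1* = m/(p_1 + p_2·(x_2/x_1)) and x_2* = (x_2/x_1)·x_1*.
Numerically x_2/x_1 = 0.33284, so x_1* = 105/(3 + 5.2·0.33284) = 22.1951 and x_2* = 0.33284·22.1951 = 7.3874.
Expenditure on x_1: 3·22.1951 = 66.5854; share = 0.6341.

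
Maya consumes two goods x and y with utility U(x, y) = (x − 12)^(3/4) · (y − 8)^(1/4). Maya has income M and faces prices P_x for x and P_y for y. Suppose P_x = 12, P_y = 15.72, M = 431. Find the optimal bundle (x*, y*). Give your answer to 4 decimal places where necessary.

x* = 22.0775, y* = 10.5642

Let x' = x−12, y' = y−8. MRS = 3·y'/x' = P_x/P_y.
After buying the subsistence bundle (12, 8), a share 0.75 of the remaining income goes to x: x* = 12 + 0.75·(M − 12P_x − 8P_y)/P_x.
Discretionary income = 431 − 12·12 − 8·15.72 = 161.24; x* = 12 + 0.75·161.24/12 = 22.0775; y* = 8 + 0.25·161.24/15.72 = 10.5642.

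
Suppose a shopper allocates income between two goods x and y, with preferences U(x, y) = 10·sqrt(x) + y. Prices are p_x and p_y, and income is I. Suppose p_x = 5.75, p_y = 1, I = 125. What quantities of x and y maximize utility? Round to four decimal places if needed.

Utility is quasi-linear in y; the FOC for x is 5/√x = p_x/p_y.
Solve: √x = 5·p_y/p_x, so x*(p_x,p_y) = (5·p_y/p_x)², and y* = (I − p_x·x*)/p_y.
Plugging in: x* = (5·1/5.75)² = 0.7561, y* = 120.6522.

x* = 0.7561, y* = 120.6522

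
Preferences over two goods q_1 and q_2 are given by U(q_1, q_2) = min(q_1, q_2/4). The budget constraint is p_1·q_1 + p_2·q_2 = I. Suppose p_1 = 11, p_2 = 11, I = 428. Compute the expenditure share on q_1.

Leontief preferences: the optimum is at the kink where q_1/1 = q_2/4, i.e. q_2 = 4·q_1.
Budget: p_1·q_1 + p_2·4·q_1 = I, so (p_1 + 4·p_2)·q_1 = I.
Demand: q_1*(p_1,p_2,I) = I/(p_1 + 4·p_2), q_2* = 4·I/(p_1 + 4·p_2).
Here 11 + 4·11 = 55, giving q_1* = 7.7818 and q_2* = 31.1273.
Expenditure on q_1: 11·7.7818 = 85.6; share = 0.2.

share on q_1 = 0.2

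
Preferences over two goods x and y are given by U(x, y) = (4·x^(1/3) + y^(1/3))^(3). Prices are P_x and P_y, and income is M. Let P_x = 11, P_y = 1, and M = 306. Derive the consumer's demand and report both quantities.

x* = 19.6654, y* = 89.6811

With the ratio pinned down, the budget gives x* = M/(P_x + P_y·(y/x)) and y* = (y/x)·x*.
Numerically y/x = 4.560359, so x* = 306/(11 + 1·4.560359) = 19.6654 and y* = 4.560359·19.6654 = 89.6811.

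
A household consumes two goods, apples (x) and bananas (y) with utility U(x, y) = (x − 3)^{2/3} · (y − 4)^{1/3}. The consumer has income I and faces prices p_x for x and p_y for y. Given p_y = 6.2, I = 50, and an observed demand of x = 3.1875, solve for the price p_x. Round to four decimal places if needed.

p_x = 7.68

Let x' = x−3, y' = y−4. MRS = 2·y'/x' = p_x/p_y.
After buying the subsistence bundle (3, 4), a share 2/3 of the remaining income goes to x: x* = 3 + 2/3·(I − 3p_x − 4p_y)/p_x.
Set x* = 3.1875 in the demand function and solve for p_x: p_x = 7.68.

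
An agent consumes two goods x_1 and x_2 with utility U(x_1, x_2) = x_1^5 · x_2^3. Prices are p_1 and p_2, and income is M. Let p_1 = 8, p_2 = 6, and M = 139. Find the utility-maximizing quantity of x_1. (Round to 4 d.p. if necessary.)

x_1* = 10.8594

MU_x_1/MU_x_2 = (5·x_2)/(3·x_1); tangency sets this equal to p_1/p_2.
So 5·p_2·x_2 = 3·p_1·x_1; combined with the budget, a share 0.625 of income goes to x_1.
Demand: x_1*(p_1,p_2,M) = 0.625·M/p_1 and x_2* = 0.375·M/p_2.
At p_1=8, p_2=6, M=139: x_1* = 0.625·139/8 = 10.8594.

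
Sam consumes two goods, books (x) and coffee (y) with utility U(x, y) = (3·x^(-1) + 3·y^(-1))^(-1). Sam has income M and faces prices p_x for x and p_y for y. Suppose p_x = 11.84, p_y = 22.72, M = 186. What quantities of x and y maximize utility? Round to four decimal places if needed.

x* = 6.5861, y* = 4.7544

From the CES first-order condition, (y/x)^(2) = p_x/p_y.
Solve for the ratio: y/x = [p_x/p_y]^(0.5).
Substitute y = (y/x)·x into the budget: x* = M/(p_x + p_y·(y/x)).
Numerically y/x = 0.721891, so x* = 186/(11.84 + 22.72·0.721891) = 6.5861 and y* = 0.721891·6.5861 = 4.7544.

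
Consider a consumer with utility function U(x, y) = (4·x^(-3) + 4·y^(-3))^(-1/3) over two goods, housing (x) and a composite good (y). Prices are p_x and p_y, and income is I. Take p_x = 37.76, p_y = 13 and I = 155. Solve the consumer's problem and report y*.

y* = 3.6972

MU_x ∝ 4·x^(-4), MU_y ∝ 4·y^(-4), so MRS = (y/x)^(4) = p_x/p_y.
Hence y/x = (p_x/p_y)^(1/(4)), i.e. raised to the 0.25 power.
Substitute y = (y/x)·x into the budget: x* = I/(p_x + p_y·(y/x)).
Numerically y/x = 1.305486, so x* = 155/(37.76 + 13·1.305486) = 2.832 and y* = 1.305486·2.832 = 3.6972.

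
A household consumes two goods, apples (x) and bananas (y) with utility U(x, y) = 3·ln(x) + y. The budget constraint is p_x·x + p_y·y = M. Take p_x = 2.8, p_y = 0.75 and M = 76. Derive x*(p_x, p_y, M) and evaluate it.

Set MRS = p_x/p_y: (3/x)/1 = p_x/p_y.
So x*(p_x,p_y) = 3·p_y/p_x, independent of income; and y* = (M − 3·p_y)/p_y.
At the given prices: x* = 3·0.75/2.8 = 0.8036.

x* = 0.8036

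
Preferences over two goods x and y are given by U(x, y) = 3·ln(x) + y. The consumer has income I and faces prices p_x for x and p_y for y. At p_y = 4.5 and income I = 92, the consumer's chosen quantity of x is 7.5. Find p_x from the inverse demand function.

p_x = 1.8

MU_x = 3/x, MU_y = 1. Tangency: 3/x = p_x/p_y.
So x*(p_x,p_y) = 3·p_y/p_x, independent of income; and y* = (I − 3·p_y)/p_y.
Set x* = 7.5 in the demand function and solve for p_x: p_x = 1.8.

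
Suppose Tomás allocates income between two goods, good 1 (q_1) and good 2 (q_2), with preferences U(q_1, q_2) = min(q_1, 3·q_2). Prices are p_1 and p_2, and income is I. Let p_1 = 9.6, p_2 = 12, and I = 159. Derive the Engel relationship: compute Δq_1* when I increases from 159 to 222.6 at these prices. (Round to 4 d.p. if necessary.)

Δq_1* = 4.6765

Leontief preferences: the optimum is at the kink where q_1/3 = q_2/1, i.e. q_2 = (1/3)·q_1.
Budget: p_1·q_1 + p_2·(1/3)·q_1 = I, so (3·p_1 + p_2)·q_1 = 3·I.
Demand: q_1*(p_1,p_2,I) = 3·I/(3·p_1 + p_2), q_2* = I/(3·p_1 + p_2).
Here 3·9.6 + 12 = 40.8, giving q_1* = 11.6912.
At I' = 222.6: q_1* = 16.3676. Change: 16.3676 − 11.6912 = 4.6765.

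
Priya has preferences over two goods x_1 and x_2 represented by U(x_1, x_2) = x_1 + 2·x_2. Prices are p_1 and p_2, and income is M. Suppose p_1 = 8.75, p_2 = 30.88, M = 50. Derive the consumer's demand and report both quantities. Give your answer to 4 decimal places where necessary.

x_1* = 5.7143, x_2* = 0

Linear utility — the consumer picks whichever good has higher MU/price: 1/8.75 = 0.1143 vs 2/30.88 = 0.0648.
x_1 gives more utility per dollar, so spend all income on x_1: x_1* = M/p_1, x_2* = 0.
Numerically: x_1* = 5.7143, x_2* = 0.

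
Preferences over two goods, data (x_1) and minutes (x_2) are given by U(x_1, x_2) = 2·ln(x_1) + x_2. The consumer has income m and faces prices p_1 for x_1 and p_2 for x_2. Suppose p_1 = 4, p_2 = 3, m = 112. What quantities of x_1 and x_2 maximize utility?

MU_x_1 = 2/x_1, MU_x_2 = 1. Tangency: 2/x_1 = p_1/p_2.
So x_1*(p_1,p_2) = 2·p_2/p_1, independent of income; and x_2* = (m − 2·p_2)/p_2.
At the given prices: x_1* = 2·3/4 = 1.5, and x_2* = 35.3333.

x_1* = 1.5, x_2* = 35.3333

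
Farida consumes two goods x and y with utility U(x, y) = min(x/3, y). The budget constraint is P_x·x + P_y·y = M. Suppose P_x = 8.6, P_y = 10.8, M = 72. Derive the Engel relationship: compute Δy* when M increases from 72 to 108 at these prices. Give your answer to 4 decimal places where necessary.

Δy* = 0.9836

With perfect complements, no substitution: consume in ratio x:y = 3:1.
Budget: P_x·x + P_y·(1/3)·x = M, so (3·P_x + P_y)·x = 3·M.
Demand: x*(P_x,P_y,M) = 3·M/(3·P_x + P_y), y* = M/(3·P_x + P_y).
Here 3·8.6 + 10.8 = 36.6, giving y* = 1.9672.
At M' = 108: y* = 2.9508. Change: 2.9508 − 1.9672 = 0.9836.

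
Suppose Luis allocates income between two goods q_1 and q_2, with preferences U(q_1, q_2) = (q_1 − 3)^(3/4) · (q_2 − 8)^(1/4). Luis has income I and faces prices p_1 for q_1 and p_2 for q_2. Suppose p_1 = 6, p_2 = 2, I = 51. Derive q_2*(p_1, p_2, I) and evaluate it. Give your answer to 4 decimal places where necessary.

q_2* = 10.125

This is Cobb-Douglas in (q_1−3, q_2−8): tangency gives 0.75·p_2·(q_2−8) = 0.25·p_1·(q_1−3).
After buying the subsistence bundle (3, 8), a share 0.75 of the remaining income goes to q_1: q_1* = 3 + 0.75·(I − 3p_1 − 8p_2)/p_1.
Discretionary income = 51 − 3·6 − 8·2 = 17; q_2* = 8 + 0.25·17/2 = 10.125.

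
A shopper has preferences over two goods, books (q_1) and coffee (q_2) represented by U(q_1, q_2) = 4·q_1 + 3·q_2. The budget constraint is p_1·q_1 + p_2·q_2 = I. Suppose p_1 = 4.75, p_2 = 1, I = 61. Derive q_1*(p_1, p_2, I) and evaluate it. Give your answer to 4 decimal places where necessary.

Perfect substitutes: compare marginal utility per dollar. 4/p_1 vs 3/p_2 → 0.8421 vs 3.
q_2 gives more utility per dollar, so spend all income on q_2: q_2* = I/p_2, q_1* = 0.
Numerically: q_1* = 0, q_2* = 61.

q_1* = 0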